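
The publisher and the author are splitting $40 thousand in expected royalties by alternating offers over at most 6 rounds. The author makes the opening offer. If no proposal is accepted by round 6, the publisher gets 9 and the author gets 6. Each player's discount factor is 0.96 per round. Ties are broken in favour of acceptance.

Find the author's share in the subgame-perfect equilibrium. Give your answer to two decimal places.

9.33

Round 6 (the publisher proposes): the author gets 6 if talks fail, so the publisher offers 6 and keeps 34.
Round 5 (the author proposes): the publisher can get 34 next round, worth 0.96 × 34 = 32.64 now, so the author offers 32.64, keeping 7.36.
Round 4 (the publisher proposes): the author can get 7.36 next round, worth 0.96 × 7.36 = 7.0656 now, so the publisher offers 7.0656, keeping 32.9344.
Round 3 (the author proposes): the publisher can get 32.9344 next round, worth 0.96 × 32.9344 = 31.617024 now, so the author offers 31.617024, keeping 8.382976.
Round 2 (the publisher proposes): the author can get 8.382976 next round, worth 0.96 × 8.382976 = 8.04765696 now; the publisher offers that and keeps 31.95234304.
Round 1 (the author proposes): the publisher can get 31.95234304 next round, worth 0.96 × 31.95234304 = 30.6742493184 now, so the author offers 30.6742493184, keeping 9.3257506816.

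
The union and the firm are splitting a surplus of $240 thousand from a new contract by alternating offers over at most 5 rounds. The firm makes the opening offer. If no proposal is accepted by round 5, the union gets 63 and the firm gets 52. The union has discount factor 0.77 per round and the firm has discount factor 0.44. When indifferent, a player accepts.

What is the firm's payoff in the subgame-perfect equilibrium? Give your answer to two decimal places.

Round 5 (the firm proposes): the union gets 63 if talks fail, so the firm offers 63 and keeps 177.
Round 4 (the union proposes): the firm can get 177 next round, worth 0.44 × 177 = 77.88 now, so the union offers 77.88, keeping 162.12.
Round 3 (the firm proposes): the union can get 162.12 next round, worth 0.77 × 162.12 = 124.8324 now; the firm offers that and keeps 115.1676.
Round 2 (the union proposes): the firm can get 115.1676 next round, worth 0.44 × 115.1676 = 50.673744 now, so the union offers 50.673744, keeping 189.326256.
Round 1 (the firm proposes): the union can get 189.326256 next round, worth 0.77 × 189.326256 = 145.78121712 now, so the firm offers 145.78121712, keeping 94.21878288.

94.22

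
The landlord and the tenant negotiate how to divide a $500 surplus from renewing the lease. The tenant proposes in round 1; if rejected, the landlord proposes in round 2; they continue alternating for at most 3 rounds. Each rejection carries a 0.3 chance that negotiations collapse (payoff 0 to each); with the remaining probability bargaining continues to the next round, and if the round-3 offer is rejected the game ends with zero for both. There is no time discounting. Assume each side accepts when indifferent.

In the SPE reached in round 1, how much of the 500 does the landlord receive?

Round 3 (the tenant proposes): the landlord will accept anything ≥ 0, so the tenant offers 0 and keeps 500.
Round 2 (the landlord proposes): rejecting gives the tenant an expected 0.7 × 500 = 350; the landlord offers that and keeps 150.
Round 1 (the tenant proposes): rejecting gives the landlord an expected 0.7 × 150 = 105. The tenant offers 105 and keeps 500 − 105 = 395.

105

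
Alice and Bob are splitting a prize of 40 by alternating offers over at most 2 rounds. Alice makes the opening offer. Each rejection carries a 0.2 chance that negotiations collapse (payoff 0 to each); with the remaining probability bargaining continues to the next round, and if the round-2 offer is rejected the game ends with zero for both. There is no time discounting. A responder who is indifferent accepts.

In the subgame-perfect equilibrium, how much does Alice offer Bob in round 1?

32

Round 2 (Bob proposes): Alice will accept anything ≥ 0, so Bob offers 0 and keeps 40.
Round 1 (Alice proposes): rejecting gives Bob an expected 0.8 × 40 = 32; Alice offers that and keeps 8.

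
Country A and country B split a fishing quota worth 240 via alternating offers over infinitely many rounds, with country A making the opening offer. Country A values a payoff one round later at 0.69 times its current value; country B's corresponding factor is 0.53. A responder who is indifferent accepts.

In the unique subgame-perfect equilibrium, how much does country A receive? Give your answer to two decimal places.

In a stationary SPE each proposer offers the other exactly their discounted continuation value.
If country A keeps x when proposing and country B keeps y when proposing, then x = 240 − 0.53y and y = 240 − 0.69x.
Solving: x = 240(1 − 0.53) / (1 − 0.69·0.53) = 112.8 / 0.6343 ≈ 177.8338.
Country B gets 240 − 177.8338 ≈ 62.1662.

177.83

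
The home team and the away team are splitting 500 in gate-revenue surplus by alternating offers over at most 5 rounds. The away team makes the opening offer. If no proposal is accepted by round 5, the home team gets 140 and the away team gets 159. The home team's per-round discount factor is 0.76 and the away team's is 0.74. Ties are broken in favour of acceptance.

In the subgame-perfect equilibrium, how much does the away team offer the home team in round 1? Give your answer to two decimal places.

Round 5 (the away team proposes): the home team gets 140 if talks fail, so the away team offers 140 and keeps 360.
Round 4 (the home team proposes): the away team can get 360 next round, worth 0.74 × 360 = 266.4 now, so the home team offers 266.4, keeping 233.6.
Round 3 (the away team proposes): the home team can get 233.6 next round, worth 0.76 × 233.6 = 177.536 now, so the away team offers 177.536, keeping 322.464.
Round 2 (the home team proposes): the away team can get 322.464 next round, worth 0.74 × 322.464 = 238.62336 now. The home team offers 238.62336 and keeps 500 − 238.62336 = 261.37664.
Round 1 (the away team proposes): the home team can get 261.37664 next round, worth 0.76 × 261.37664 = 198.6462464 now, so the away team offers 198.6462464, keeping 301.3537536.

198.65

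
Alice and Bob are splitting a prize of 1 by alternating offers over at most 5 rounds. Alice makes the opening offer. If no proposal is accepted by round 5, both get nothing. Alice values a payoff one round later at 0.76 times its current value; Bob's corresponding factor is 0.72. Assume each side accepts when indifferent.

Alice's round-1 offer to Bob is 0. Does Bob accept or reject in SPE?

Reject

Round 5 (Alice proposes): rejection yields 0 for Bob; Alice offers 0 and keeps 1.
Round 4 (Bob proposes): Alice can get 1 next round, worth 0.76 × 1 = 0.76 now; Bob offers that and keeps 0.24.
Round 3 (Alice proposes): Bob can get 0.24 next round, worth 0.72 × 0.24 = 0.1728 now; Alice offers that and keeps 0.8272.
Round 2 (Bob proposes): Alice can get 0.8272 next round, worth 0.76 × 0.8272 = 0.628672 now. Bob offers 0.628672 and keeps 1 − 0.628672 = 0.371328.
So by rejecting in round 1, Bob gets 0.371328 next round, worth 0.72 × 0.371328 = 0.26735616 now.
Offer 0 < 0.26735616, so Bob rejects.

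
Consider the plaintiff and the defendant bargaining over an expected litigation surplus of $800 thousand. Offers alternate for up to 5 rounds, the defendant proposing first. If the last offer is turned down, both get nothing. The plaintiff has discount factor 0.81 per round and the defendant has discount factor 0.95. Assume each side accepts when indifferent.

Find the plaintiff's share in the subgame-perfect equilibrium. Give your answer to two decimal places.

Solve by backward induction from round 5.
Round 5 (the defendant proposes): the plaintiff will accept anything ≥ 0, so the defendant offers 0 and keeps 800.
Round 4 (the plaintiff proposes): the defendant can get 800 next round, worth 0.95 × 800 = 760 now, so the plaintiff offers 760, keeping 40.
Round 3 (the defendant proposes): the plaintiff can get 40 next round, worth 0.81 × 40 = 32.4 now. The defendant offers 32.4 and keeps 800 − 32.4 = 767.6.
Round 2 (the plaintiff proposes): the defendant can get 767.6 next round, worth 0.95 × 767.6 = 729.22 now. The plaintiff offers 729.22 and keeps 800 − 729.22 = 70.78.
Round 1 (the defendant proposes): the plaintiff can get 70.78 next round, worth 0.81 × 70.78 = 57.3318 now, so the defendant offers 57.3318, keeping 742.6682.

57.33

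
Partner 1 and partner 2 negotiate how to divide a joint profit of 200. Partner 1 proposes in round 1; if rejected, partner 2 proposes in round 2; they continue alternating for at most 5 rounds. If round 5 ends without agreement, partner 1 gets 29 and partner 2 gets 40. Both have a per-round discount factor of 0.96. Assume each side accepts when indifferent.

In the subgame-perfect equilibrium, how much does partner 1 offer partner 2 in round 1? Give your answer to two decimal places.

48.73

By backward induction:
Round 5 (partner 1 proposes): partner 2 gets 40 if talks fail, so partner 1 offers 40 and keeps 160.
Round 4 (partner 2 proposes): partner 1 can get 160 next round, worth 0.96 × 160 = 153.6 now. Partner 2 offers 153.6 and keeps 200 − 153.6 = 46.4.
Round 3 (partner 1 proposes): partner 2 can get 46.4 next round, worth 0.96 × 46.4 = 44.544 now, so partner 1 offers 44.544, keeping 155.456.
Round 2 (partner 2 proposes): partner 1 can get 155.456 next round, worth 0.96 × 155.456 = 149.23776 now. Partner 2 offers 149.23776 and keeps 200 − 149.23776 = 50.76224.
Round 1 (partner 1 proposes): partner 2 can get 50.76224 next round, worth 0.96 × 50.76224 = 48.7317504 now. Partner 1 offers 48.7317504 and keeps 200 − 48.7317504 = 151.2682496.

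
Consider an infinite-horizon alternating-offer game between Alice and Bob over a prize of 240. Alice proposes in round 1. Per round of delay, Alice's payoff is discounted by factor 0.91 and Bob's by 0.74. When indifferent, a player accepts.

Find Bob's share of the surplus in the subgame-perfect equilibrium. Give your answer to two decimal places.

In a stationary SPE each proposer offers the other exactly their discounted continuation value.
If Alice keeps x when proposing and Bob keeps y when proposing, then x = 240 − 0.74y and y = 240 − 0.91x.
Solving: x = 240(1 − 0.74) / (1 − 0.91·0.74) = 62.4 / 0.3266 ≈ 191.0594.
Bob gets 240 − 191.0594 ≈ 48.9406.

48.94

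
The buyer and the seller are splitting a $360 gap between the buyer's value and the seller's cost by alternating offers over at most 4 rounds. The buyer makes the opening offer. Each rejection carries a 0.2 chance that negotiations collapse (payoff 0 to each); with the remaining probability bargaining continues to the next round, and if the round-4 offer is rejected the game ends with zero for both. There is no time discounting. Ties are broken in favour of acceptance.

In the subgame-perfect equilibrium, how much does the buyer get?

118.08

By backward induction:
Round 4 (the seller proposes): rejection yields 0 for the buyer; the seller offers 0 and keeps 360.
Round 3 (the buyer proposes): rejecting gives the seller an expected 0.8 × 360 = 288, so the buyer offers 288, keeping 72.
Round 2 (the seller proposes): rejecting gives the buyer an expected 0.8 × 72 = 57.6. The seller offers 57.6 and keeps 360 − 57.6 = 302.4.
Round 1 (the buyer proposes): rejecting gives the seller an expected 0.8 × 302.4 = 241.92, so the buyer offers 241.92, keeping 118.08.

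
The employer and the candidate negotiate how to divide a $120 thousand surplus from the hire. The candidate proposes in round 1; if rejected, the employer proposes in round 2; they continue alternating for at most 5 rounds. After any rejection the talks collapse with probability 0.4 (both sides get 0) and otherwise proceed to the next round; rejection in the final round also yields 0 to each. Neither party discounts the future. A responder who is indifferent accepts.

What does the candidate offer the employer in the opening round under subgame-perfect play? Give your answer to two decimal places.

Round 5 (the candidate proposes): the employer will accept anything ≥ 0, so the candidate offers 0 and keeps 120.
Round 4 (the employer proposes): rejecting gives the candidate an expected 0.6 × 120 = 72. The employer offers 72 and keeps 120 − 72 = 48.
Round 3 (the candidate proposes): rejecting gives the employer an expected 0.6 × 48 = 28.8; the candidate offers that and keeps 91.2.
Round 2 (the employer proposes): rejecting gives the candidate an expected 0.6 × 91.2 = 54.72; the employer offers that and keeps 65.28.
Round 1 (the candidate proposes): rejecting gives the employer an expected 0.6 × 65.28 = 39.168, so the candidate offers 39.168, keeping 80.832.

39.17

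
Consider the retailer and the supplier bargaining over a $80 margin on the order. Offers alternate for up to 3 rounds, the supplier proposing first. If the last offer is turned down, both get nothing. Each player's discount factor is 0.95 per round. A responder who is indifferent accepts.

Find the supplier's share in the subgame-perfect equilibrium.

76.2

Round 3 (the supplier proposes): rejection yields 0 for the retailer; the supplier offers 0 and keeps 80.
Round 2 (the retailer proposes): the supplier can get 80 next round, worth 0.95 × 80 = 76 now, so the retailer offers 76, keeping 4.
Round 1 (the supplier proposes): the retailer can get 4 next round, worth 0.95 × 4 = 3.8 now, so the supplier offers 3.8, keeping 76.2.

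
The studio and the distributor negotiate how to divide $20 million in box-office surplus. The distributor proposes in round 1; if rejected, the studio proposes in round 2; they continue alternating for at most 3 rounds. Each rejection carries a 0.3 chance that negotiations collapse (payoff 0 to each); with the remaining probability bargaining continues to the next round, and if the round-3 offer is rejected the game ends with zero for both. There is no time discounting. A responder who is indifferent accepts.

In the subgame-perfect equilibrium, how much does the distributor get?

Round 3 (the distributor proposes): the studio will accept anything ≥ 0, so the distributor offers 0 and keeps 20.
Round 2 (the studio proposes): rejecting gives the distributor an expected 0.7 × 20 = 14. The studio offers 14 and keeps 20 − 14 = 6.
Round 1 (the distributor proposes): rejecting gives the studio an expected 0.7 × 6 = 4.2, so the distributor offers 4.2, keeping 15.8.

15.8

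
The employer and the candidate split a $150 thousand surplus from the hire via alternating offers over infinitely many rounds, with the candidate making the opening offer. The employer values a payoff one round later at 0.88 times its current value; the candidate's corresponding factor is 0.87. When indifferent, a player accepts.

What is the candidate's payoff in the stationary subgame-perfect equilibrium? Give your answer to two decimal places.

76.79

When the candidate proposes, the employer accepts any offer worth at least 0.88 times what the employer would get by proposing next round; and vice versa.
This gives x = 150 − 0.88y and y = 150 − 0.87x, where x and y are each side's share when it proposes.
Hence (1 − 0.88·0.87)x = 150(1 − 0.88), i.e. 0.2344·x = 18.
x ≈ 76.7918; the employer's share is 150 − x ≈ 73.2082.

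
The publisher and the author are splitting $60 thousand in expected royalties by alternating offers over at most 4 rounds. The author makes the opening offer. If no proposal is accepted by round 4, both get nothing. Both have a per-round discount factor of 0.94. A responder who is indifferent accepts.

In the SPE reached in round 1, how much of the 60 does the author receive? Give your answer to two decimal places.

Round 4 (the publisher proposes): the author will accept anything ≥ 0, so the publisher offers 0 and keeps 60.
Round 3 (the author proposes): the publisher can get 60 next round, worth 0.94 × 60 = 56.4 now, so the author offers 56.4, keeping 3.6.
Round 2 (the publisher proposes): the author can get 3.6 next round, worth 0.94 × 3.6 = 3.384 now; the publisher offers that and keeps 56.616.
Round 1 (the author proposes): the publisher can get 56.616 next round, worth 0.94 × 56.616 = 53.21904 now, so the author offers 53.21904, keeping 6.78096.

6.78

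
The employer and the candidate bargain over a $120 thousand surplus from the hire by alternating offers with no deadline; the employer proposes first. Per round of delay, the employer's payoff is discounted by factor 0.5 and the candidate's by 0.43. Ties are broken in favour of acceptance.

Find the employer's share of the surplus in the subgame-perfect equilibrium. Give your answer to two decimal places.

87.13

In a stationary SPE each proposer offers the other exactly their discounted continuation value.
If the employer keeps x when proposing and the candidate keeps y when proposing, then x = 120 − 0.43y and y = 120 − 0.5x.
Solving: x = 120(1 − 0.43) / (1 − 0.5·0.43) = 68.4 / 0.785 ≈ 87.1338.
The candidate gets 120 − 87.1338 ≈ 32.8662.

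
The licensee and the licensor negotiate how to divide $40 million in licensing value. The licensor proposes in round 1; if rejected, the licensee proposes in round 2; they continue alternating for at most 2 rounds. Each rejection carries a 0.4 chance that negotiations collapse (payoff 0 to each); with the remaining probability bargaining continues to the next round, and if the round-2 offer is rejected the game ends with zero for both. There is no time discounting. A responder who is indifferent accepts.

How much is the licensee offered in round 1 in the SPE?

Round 2 (the licensee proposes): rejection yields 0 for the licensor; the licensee offers 0 and keeps 40.
Round 1 (the licensor proposes): rejecting gives the licensee an expected 0.6 × 40 = 24; the licensor offers that and keeps 16.

24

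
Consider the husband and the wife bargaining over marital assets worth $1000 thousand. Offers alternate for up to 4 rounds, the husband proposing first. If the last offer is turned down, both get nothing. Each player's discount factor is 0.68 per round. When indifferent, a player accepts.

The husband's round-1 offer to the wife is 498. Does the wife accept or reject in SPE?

Reject

Work out the wife's continuation value if the offer is rejected.
Round 4 (the wife proposes): the husband will accept anything ≥ 0, so the wife offers 0 and keeps 1000.
Round 3 (the husband proposes): the wife can get 1000 next round, worth 0.68 × 1000 = 680 now, so the husband offers 680, keeping 320.
Round 2 (the wife proposes): the husband can get 320 next round, worth 0.68 × 320 = 217.6 now; the wife offers that and keeps 782.4.
So by rejecting in round 1, the wife gets 782.4 next round, worth 0.68 × 782.4 = 532.032 now.
Offer 498 < 532.032, so the wife rejects.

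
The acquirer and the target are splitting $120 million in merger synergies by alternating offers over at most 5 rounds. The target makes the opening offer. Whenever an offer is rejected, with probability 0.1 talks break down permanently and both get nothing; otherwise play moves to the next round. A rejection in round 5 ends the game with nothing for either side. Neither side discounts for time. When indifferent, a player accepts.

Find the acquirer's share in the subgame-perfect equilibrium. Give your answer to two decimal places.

Round 5 (the target proposes): the acquirer will accept anything ≥ 0, so the target offers 0 and keeps 120.
Round 4 (the acquirer proposes): rejecting gives the target an expected 0.9 × 120 = 108; the acquirer offers that and keeps 12.
Round 3 (the target proposes): rejecting gives the acquirer an expected 0.9 × 12 = 10.8; the target offers that and keeps 109.2.
Round 2 (the acquirer proposes): rejecting gives the target an expected 0.9 × 109.2 = 98.28. The acquirer offers 98.28 and keeps 120 − 98.28 = 21.72.
Round 1 (the target proposes): rejecting gives the acquirer an expected 0.9 × 21.72 = 19.548. The target offers 19.548 and keeps 120 − 19.548 = 100.452.

19.55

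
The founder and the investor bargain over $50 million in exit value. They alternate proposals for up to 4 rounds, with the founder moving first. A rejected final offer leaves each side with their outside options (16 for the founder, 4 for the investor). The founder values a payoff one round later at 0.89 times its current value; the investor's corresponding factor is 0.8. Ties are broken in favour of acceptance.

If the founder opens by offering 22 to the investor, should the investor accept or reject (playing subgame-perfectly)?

Work out the investor's continuation value if the offer is rejected.
Round 4 (the investor proposes): the founder gets 16 if talks fail, so the investor offers 16 and keeps 34.
Round 3 (the founder proposes): the investor can get 34 next round, worth 0.8 × 34 = 27.2 now, so the founder offers 27.2, keeping 22.8.
Round 2 (the investor proposes): the founder can get 22.8 next round, worth 0.89 × 22.8 = 20.292 now; the investor offers that and keeps 29.708.
So by rejecting in round 1, the investor gets 29.708 next round, worth 0.8 × 29.708 = 23.7664 now.
Offer 22 < 23.7664, so the investor rejects.

Reject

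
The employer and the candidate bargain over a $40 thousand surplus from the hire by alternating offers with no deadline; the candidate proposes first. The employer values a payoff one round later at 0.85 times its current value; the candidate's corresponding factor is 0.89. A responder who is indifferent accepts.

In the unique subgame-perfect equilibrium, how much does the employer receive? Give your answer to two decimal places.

15.36

When the candidate proposes, the employer accepts any offer worth at least 0.85 times what the employer would get by proposing next round; and vice versa.
This gives x = 40 − 0.85y and y = 40 − 0.89x, where x and y are each side's share when it proposes.
Hence (1 − 0.85·0.89)x = 40(1 − 0.85), i.e. 0.2435·x = 6.
x ≈ 24.6407; the employer's share is 40 − x ≈ 15.3593.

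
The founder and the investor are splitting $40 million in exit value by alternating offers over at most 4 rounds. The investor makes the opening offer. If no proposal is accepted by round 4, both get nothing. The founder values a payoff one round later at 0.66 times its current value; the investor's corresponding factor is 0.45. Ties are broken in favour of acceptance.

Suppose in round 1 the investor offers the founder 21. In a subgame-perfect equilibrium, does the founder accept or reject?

Work out the founder's continuation value if the offer is rejected.
Round 4 (the founder proposes): rejection yields 0 for the investor; the founder offers 0 and keeps 40.
Round 3 (the investor proposes): the founder can get 40 next round, worth 0.66 × 40 = 26.4 now, so the investor offers 26.4, keeping 13.6.
Round 2 (the founder proposes): the investor can get 13.6 next round, worth 0.45 × 13.6 = 6.12 now; the founder offers that and keeps 33.88.
So by rejecting in round 1, the founder gets 33.88 next round, worth 0.66 × 33.88 = 22.3608 now.
Offer 21 < 22.3608, so the founder rejects.

Reject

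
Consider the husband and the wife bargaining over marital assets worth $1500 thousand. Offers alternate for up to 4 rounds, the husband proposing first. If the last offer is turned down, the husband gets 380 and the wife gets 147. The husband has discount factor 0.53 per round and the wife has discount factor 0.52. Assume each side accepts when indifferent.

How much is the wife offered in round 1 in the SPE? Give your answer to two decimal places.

Round 4 (the wife proposes): the husband gets 380 if talks fail, so the wife offers 380 and keeps 1120.
Round 3 (the husband proposes): the wife can get 1120 next round, worth 0.52 × 1120 = 582.4 now, so the husband offers 582.4, keeping 917.6.
Round 2 (the wife proposes): the husband can get 917.6 next round, worth 0.53 × 917.6 = 486.328 now, so the wife offers 486.328, keeping 1013.672.
Round 1 (the husband proposes): the wife can get 1013.672 next round, worth 0.52 × 1013.672 = 527.10944 now, so the husband offers 527.10944, keeping 972.89056.

527.11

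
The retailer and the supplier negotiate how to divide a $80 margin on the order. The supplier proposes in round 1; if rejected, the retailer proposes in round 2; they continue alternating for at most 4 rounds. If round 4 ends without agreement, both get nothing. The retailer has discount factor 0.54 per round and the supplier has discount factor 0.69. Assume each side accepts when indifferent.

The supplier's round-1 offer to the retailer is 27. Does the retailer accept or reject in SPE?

Work out the retailer's continuation value if the offer is rejected.
Round 4 (the retailer proposes): the supplier will accept anything ≥ 0, so the retailer offers 0 and keeps 80.
Round 3 (the supplier proposes): the retailer can get 80 next round, worth 0.54 × 80 = 43.2 now. The supplier offers 43.2 and keeps 80 − 43.2 = 36.8.
Round 2 (the retailer proposes): the supplier can get 36.8 next round, worth 0.69 × 36.8 = 25.392 now, so the retailer offers 25.392, keeping 54.608.
So by rejecting in round 1, the retailer gets 54.608 next round, worth 0.54 × 54.608 = 29.48832 now.
Offer 27 < 29.48832, so the retailer rejects.

Reject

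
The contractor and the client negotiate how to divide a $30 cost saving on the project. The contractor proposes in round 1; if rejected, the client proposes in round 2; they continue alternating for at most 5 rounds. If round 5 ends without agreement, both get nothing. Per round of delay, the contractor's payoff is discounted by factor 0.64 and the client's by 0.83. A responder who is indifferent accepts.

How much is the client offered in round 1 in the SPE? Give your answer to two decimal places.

13.73

Round 5 (the contractor proposes): rejection yields 0 for the client; the contractor offers 0 and keeps 30.
Round 4 (the client proposes): the contractor can get 30 next round, worth 0.64 × 30 = 19.2 now. The client offers 19.2 and keeps 30 − 19.2 = 10.8.
Round 3 (the contractor proposes): the client can get 10.8 next round, worth 0.83 × 10.8 = 8.964 now, so the contractor offers 8.964, keeping 21.036.
Round 2 (the client proposes): the contractor can get 21.036 next round, worth 0.64 × 21.036 = 13.46304 now. The client offers 13.46304 and keeps 30 − 13.46304 = 16.53696.
Round 1 (the contractor proposes): the client can get 16.53696 next round, worth 0.83 × 16.53696 = 13.7256768 now. The contractor offers 13.7256768 and keeps 30 − 13.7256768 = 16.2743232.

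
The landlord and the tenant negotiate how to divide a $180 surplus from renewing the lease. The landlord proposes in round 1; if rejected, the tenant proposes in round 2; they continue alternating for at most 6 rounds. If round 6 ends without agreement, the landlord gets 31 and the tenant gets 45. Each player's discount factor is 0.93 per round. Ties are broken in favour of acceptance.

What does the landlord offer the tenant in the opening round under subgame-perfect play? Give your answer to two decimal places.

Round 6 (the tenant proposes): the landlord gets 31 if talks fail, so the tenant offers 31 and keeps 149.
Round 5 (the landlord proposes): the tenant can get 149 next round, worth 0.93 × 149 = 138.57 now, so the landlord offers 138.57, keeping 41.43.
Round 4 (the tenant proposes): the landlord can get 41.43 next round, worth 0.93 × 41.43 = 38.5299 now. The tenant offers 38.5299 and keeps 180 − 38.5299 = 141.4701.
Round 3 (the landlord proposes): the tenant can get 141.4701 next round, worth 0.93 × 141.4701 = 131.567193 now. The landlord offers 131.567193 and keeps 180 − 131.567193 = 48.432807.
Round 2 (the tenant proposes): the landlord can get 48.432807 next round, worth 0.93 × 48.432807 = 45.04251051 now; the tenant offers that and keeps 134.95748949.
Round 1 (the landlord proposes): the tenant can get 134.95748949 next round, worth 0.93 × 134.95748949 = 125.5104652257 now; the landlord offers that and keeps 54.4895347743.

125.51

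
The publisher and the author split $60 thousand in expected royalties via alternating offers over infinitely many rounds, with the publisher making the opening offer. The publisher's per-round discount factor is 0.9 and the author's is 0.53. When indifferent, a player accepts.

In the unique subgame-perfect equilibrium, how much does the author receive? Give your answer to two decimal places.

6.08

When the publisher proposes, the author accepts any offer worth at least 0.53 times what the author would get by proposing next round; and vice versa.
This gives x = 60 − 0.53y and y = 60 − 0.9x, where x and y are each side's share when it proposes.
Hence (1 − 0.53·0.9)x = 60(1 − 0.53), i.e. 0.523·x = 28.2.
x ≈ 53.9197; the author's share is 60 − x ≈ 6.0803.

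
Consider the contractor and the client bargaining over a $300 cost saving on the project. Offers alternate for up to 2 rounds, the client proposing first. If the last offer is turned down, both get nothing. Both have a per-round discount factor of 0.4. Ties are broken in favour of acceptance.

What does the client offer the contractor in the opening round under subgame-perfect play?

Round 2 (the contractor proposes): rejection yields 0 for the client; the contractor offers 0 and keeps 300.
Round 1 (the client proposes): the contractor can get 300 next round, worth 0.4 × 300 = 120 now. The client offers 120 and keeps 300 − 120 = 180.

120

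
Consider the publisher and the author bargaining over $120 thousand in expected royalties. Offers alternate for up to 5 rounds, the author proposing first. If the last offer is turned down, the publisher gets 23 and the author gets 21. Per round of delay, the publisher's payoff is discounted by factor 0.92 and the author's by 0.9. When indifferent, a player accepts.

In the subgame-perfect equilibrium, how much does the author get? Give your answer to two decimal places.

By backward induction:
Round 5 (the author proposes): the publisher gets 23 if talks fail, so the author offers 23 and keeps 97.
Round 4 (the publisher proposes): the author can get 97 next round, worth 0.9 × 97 = 87.3 now. The publisher offers 87.3 and keeps 120 − 87.3 = 32.7.
Round 3 (the author proposes): the publisher can get 32.7 next round, worth 0.92 × 32.7 = 30.084 now; the author offers that and keeps 89.916.
Round 2 (the publisher proposes): the author can get 89.916 next round, worth 0.9 × 89.916 = 80.9244 now; the publisher offers that and keeps 39.0756.
Round 1 (the author proposes): the publisher can get 39.0756 next round, worth 0.92 × 39.0756 = 35.949552 now; the author offers that and keeps 84.050448.

84.05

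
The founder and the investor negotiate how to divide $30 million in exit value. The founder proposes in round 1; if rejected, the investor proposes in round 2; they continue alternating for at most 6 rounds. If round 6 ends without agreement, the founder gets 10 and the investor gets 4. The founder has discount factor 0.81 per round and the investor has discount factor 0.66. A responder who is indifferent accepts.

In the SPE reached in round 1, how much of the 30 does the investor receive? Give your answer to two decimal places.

9.55

Round 6 (the investor proposes): the founder gets 10 if talks fail, so the investor offers 10 and keeps 20.
Round 5 (the founder proposes): the investor can get 20 next round, worth 0.66 × 20 = 13.2 now, so the founder offers 13.2, keeping 16.8.
Round 4 (the investor proposes): the founder can get 16.8 next round, worth 0.81 × 16.8 = 13.608 now. The investor offers 13.608 and keeps 30 − 13.608 = 16.392.
Round 3 (the founder proposes): the investor can get 16.392 next round, worth 0.66 × 16.392 = 10.81872 now, so the founder offers 10.81872, keeping 19.18128.
Round 2 (the investor proposes): the founder can get 19.18128 next round, worth 0.81 × 19.18128 = 15.5368368 now; the investor offers that and keeps 14.4631632.
Round 1 (the founder proposes): the investor can get 14.4631632 next round, worth 0.66 × 14.4631632 = 9.545687712 now. The founder offers 9.545687712 and keeps 30 − 9.545687712 = 20.454312288.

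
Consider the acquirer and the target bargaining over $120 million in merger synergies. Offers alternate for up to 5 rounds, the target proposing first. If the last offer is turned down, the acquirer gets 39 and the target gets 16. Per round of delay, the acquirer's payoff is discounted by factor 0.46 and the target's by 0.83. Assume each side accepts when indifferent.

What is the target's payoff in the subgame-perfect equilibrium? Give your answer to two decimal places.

101.35

Round 5 (the target proposes): the acquirer gets 39 if talks fail, so the target offers 39 and keeps 81.
Round 4 (the acquirer proposes): the target can get 81 next round, worth 0.83 × 81 = 67.23 now; the acquirer offers that and keeps 52.77.
Round 3 (the target proposes): the acquirer can get 52.77 next round, worth 0.46 × 52.77 = 24.2742 now. The target offers 24.2742 and keeps 120 − 24.2742 = 95.7258.
Round 2 (the acquirer proposes): the target can get 95.7258 next round, worth 0.83 × 95.7258 = 79.452414 now. The acquirer offers 79.452414 and keeps 120 − 79.452414 = 40.547586.
Round 1 (the target proposes): the acquirer can get 40.547586 next round, worth 0.46 × 40.547586 = 18.65188956 now; the target offers that and keeps 101.34811044.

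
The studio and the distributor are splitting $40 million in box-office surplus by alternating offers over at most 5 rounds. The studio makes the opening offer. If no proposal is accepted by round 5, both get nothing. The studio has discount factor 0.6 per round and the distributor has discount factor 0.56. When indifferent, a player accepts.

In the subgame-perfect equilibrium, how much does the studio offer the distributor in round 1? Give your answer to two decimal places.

11.97

Work backward from the last round.
Round 5 (the studio proposes): rejection yields 0 for the distributor; the studio offers 0 and keeps 40.
Round 4 (the distributor proposes): the studio can get 40 next round, worth 0.6 × 40 = 24 now. The distributor offers 24 and keeps 40 − 24 = 16.
Round 3 (the studio proposes): the distributor can get 16 next round, worth 0.56 × 16 = 8.96 now. The studio offers 8.96 and keeps 40 − 8.96 = 31.04.
Round 2 (the distributor proposes): the studio can get 31.04 next round, worth 0.6 × 31.04 = 18.624 now. The distributor offers 18.624 and keeps 40 − 18.624 = 21.376.
Round 1 (the studio proposes): the distributor can get 21.376 next round, worth 0.56 × 21.376 = 11.97056 now. The studio offers 11.97056 and keeps 40 − 11.97056 = 28.02944.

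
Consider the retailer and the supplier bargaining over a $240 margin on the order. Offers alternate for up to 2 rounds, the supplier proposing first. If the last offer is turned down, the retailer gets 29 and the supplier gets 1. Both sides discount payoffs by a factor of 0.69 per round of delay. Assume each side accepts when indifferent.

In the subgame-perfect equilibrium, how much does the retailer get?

Round 2 (the retailer proposes): the supplier gets 1 if talks fail, so the retailer offers 1 and keeps 239.
Round 1 (the supplier proposes): the retailer can get 239 next round, worth 0.69 × 239 = 164.91 now, so the supplier offers 164.91, keeping 75.09.

164.91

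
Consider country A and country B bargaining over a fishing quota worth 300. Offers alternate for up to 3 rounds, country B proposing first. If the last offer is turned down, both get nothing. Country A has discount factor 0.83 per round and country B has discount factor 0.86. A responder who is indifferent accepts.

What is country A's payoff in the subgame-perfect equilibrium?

Round 3 (country B proposes): country A will accept anything ≥ 0, so country B offers 0 and keeps 300.
Round 2 (country A proposes): country B can get 300 next round, worth 0.86 × 300 = 258 now, so country A offers 258, keeping 42.
Round 1 (country B proposes): country A can get 42 next round, worth 0.83 × 42 = 34.86 now; country B offers that and keeps 265.14.

34.86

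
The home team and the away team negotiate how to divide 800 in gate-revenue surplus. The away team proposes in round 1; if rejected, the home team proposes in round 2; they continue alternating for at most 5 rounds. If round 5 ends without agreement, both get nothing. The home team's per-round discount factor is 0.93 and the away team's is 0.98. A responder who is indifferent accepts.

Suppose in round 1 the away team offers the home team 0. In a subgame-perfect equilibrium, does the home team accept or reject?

Round 5 (the away team proposes): rejection yields 0 for the home team; the away team offers 0 and keeps 800.
Round 4 (the home team proposes): the away team can get 800 next round, worth 0.98 × 800 = 784 now, so the home team offers 784, keeping 16.
Round 3 (the away team proposes): the home team can get 16 next round, worth 0.93 × 16 = 14.88 now. The away team offers 14.88 and keeps 800 − 14.88 = 785.12.
Round 2 (the home team proposes): the away team can get 785.12 next round, worth 0.98 × 785.12 = 769.4176 now. The home team offers 769.4176 and keeps 800 − 769.4176 = 30.5824.
So by rejecting in round 1, the home team gets 30.5824 next round, worth 0.93 × 30.5824 = 28.441632 now.
Offer 0 < 28.441632, so the home team rejects.

Reject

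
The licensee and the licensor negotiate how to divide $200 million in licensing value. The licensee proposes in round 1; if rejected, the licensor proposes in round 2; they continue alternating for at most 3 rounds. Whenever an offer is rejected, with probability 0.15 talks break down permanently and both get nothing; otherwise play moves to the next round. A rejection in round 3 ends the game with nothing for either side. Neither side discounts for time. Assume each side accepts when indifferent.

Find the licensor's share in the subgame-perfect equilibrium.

By backward induction:
Round 3 (the licensee proposes): the licensor will accept anything ≥ 0, so the licensee offers 0 and keeps 200.
Round 2 (the licensor proposes): rejecting gives the licensee an expected 0.85 × 200 = 170; the licensor offers that and keeps 30.
Round 1 (the licensee proposes): rejecting gives the licensor an expected 0.85 × 30 = 25.5, so the licensee offers 25.5, keeping 174.5.

25.5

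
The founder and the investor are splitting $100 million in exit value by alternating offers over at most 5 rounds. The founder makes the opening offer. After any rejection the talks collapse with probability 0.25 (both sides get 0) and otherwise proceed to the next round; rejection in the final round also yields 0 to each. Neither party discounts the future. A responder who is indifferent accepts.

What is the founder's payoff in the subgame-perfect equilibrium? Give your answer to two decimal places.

Round 5 (the founder proposes): the investor will accept anything ≥ 0, so the founder offers 0 and keeps 100.
Round 4 (the investor proposes): rejecting gives the founder an expected 0.75 × 100 = 75; the investor offers that and keeps 25.
Round 3 (the founder proposes): rejecting gives the investor an expected 0.75 × 25 = 18.75. The founder offers 18.75 and keeps 100 − 18.75 = 81.25.
Round 2 (the investor proposes): rejecting gives the founder an expected 0.75 × 81.25 = 60.9375, so the investor offers 60.9375, keeping 39.0625.
Round 1 (the founder proposes): rejecting gives the investor an expected 0.75 × 39.0625 = 29.296875. The founder offers 29.296875 and keeps 100 − 29.296875 = 70.703125.

70.70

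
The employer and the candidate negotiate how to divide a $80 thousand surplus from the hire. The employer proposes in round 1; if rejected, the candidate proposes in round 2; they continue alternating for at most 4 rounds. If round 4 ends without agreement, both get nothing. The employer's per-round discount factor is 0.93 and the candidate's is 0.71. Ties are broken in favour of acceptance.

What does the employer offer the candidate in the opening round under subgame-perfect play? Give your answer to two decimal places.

41.48

Round 4 (the candidate proposes): rejection yields 0 for the employer; the candidate offers 0 and keeps 80.
Round 3 (the employer proposes): the candidate can get 80 next round, worth 0.71 × 80 = 56.8 now. The employer offers 56.8 and keeps 80 − 56.8 = 23.2.
Round 2 (the candidate proposes): the employer can get 23.2 next round, worth 0.93 × 23.2 = 21.576 now, so the candidate offers 21.576, keeping 58.424.
Round 1 (the employer proposes): the candidate can get 58.424 next round, worth 0.71 × 58.424 = 41.48104 now; the employer offers that and keeps 38.51896.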